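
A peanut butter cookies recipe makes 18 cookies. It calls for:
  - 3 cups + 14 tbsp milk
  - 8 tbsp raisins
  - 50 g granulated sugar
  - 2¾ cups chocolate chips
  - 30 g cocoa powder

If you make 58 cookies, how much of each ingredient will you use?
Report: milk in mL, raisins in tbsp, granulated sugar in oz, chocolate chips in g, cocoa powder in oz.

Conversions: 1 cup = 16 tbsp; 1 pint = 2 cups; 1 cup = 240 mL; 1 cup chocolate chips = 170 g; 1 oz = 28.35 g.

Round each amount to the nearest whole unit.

milk: 2997 mL; raisins: 26 tbsp; granulated sugar: 6 oz; chocolate chips: 1506 g; cocoa powder: 3 oz

Scaling factor: 58/18 = 29/9.
milk: (3 cup + 14 tbsp = 3.875 cup) × 29/9 × 240 mL/cup ≈ 2997 mL
raisins: 8 tbsp × 29/9 ≈ 26 tbsp
granulated sugar: 50 g × 29/9 ÷ 28.35 g/oz ≈ 6 oz
chocolate chips: 2.75 cup × 29/9 × 170 g/cup ≈ 1506 g
cocoa powder: 30 g × 29/9 ÷ 28.35 g/oz ≈ 3 oz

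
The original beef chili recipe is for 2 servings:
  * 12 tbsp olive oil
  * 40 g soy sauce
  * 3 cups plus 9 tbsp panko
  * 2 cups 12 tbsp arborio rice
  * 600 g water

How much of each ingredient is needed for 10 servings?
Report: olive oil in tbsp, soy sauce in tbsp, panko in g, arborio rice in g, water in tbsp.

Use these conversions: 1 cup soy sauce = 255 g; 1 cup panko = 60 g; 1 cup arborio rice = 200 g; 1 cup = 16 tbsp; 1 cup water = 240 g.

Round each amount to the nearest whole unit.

olive oil: 60 tbsp; soy sauce: 13 tbsp; panko: 1069 g; arborio rice: 2750 g; water: 200 tbsp

Scaling factor: 10/2 = 5.
olive oil: 12 tbsp × 5 = 60 tbsp
soy sauce: 40 g × 5 ÷ 255 g/cup × 16 tbsp/cup ≈ 13 tbsp
panko: (3 cup + 9 tbsp = 3.5625 cup) × 5 × 60 g/cup ≈ 1069 g
arborio rice: (2 cup + 12 tbsp = 2.75 cup) × 5 × 200 g/cup = 2750 g
water: 600 g × 5 ÷ 240 g/cup × 16 tbsp/cup = 200 tbsp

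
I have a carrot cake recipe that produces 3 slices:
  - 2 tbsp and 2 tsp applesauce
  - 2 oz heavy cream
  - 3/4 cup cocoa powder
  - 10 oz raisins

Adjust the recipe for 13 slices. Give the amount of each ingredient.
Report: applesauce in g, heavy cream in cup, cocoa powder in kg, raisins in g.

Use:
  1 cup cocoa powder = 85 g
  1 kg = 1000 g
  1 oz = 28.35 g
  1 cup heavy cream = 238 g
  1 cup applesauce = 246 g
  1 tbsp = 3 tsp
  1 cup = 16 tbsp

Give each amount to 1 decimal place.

Scaling factor: 13/3.
applesauce: (2 tbsp + 2 tsp = 8/3 tbsp) × 13/3 ÷ 16 tbsp/cup × 246 g/cup ≈ 177.7 g
heavy cream: 2 oz × 13/3 × 28.35 g/oz ÷ 238 g/cup ≈ 1.0 cup
cocoa powder: 0.75 cup × 13/3 × 85 g/cup ÷ 1000 g/kg ≈ 0.3 kg
raisins: 10 oz × 13/3 × 28.35 g/oz = 1228.5 g

applesauce: 177.7 g; heavy cream: 1.0 cup; cocoa powder: 0.3 kg; raisins: 1228.5 g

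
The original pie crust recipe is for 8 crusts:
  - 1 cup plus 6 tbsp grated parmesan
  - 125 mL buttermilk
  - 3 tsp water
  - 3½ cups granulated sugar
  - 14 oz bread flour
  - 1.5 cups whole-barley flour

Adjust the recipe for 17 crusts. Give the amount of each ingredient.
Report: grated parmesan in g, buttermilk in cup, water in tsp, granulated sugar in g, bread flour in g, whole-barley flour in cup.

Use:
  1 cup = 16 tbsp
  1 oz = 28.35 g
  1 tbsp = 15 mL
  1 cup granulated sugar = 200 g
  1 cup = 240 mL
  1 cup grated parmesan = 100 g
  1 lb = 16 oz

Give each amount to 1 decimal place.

grated parmesan: 292.2 g; buttermilk: 1.1 cup; water: 6.4 tsp; granulated sugar: 1487.5 g; bread flour: 843.4 g; whole-barley flour: 3.2 cup

Scaling factor: 17/8 = 2.125.
grated parmesan: (1 cup + 6 tbsp = 1.375 cup) × 17/8 × 100 g/cup ≈ 292.2 g
buttermilk: 125 mL × 17/8 ÷ 240 mL/cup ≈ 1.1 cup
water: 3 tsp × 17/8 ≈ 6.4 tsp
granulated sugar: 3.5 cup × 17/8 × 200 g/cup = 1487.5 g
bread flour: 14 oz × 17/8 × 28.35 g/oz ≈ 843.4 g
whole-barley flour: 1.5 cup × 17/8 ≈ 3.2 cup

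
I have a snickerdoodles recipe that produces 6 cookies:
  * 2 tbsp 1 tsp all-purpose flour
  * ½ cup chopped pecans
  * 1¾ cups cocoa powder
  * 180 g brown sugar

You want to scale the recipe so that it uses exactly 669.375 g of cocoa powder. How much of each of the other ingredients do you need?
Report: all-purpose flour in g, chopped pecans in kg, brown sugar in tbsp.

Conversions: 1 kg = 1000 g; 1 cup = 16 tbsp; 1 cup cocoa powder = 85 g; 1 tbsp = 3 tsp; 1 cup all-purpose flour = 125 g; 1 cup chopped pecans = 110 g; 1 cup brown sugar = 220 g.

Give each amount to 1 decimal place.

all-purpose flour: 82.0 g; chopped pecans: 0.2 kg; brown sugar: 58.9 tbsp

The original recipe has 148.75 g of cocoa powder, so the scaling factor is 669.375 ÷ 148.75 = 9/2 = 4.5.
all-purpose flour: (2 tbsp + 1 tsp = 7/3 tbsp) × 9/2 ÷ 16 tbsp/cup × 125 g/cup ≈ 82.0 g
chopped pecans: 0.5 cup × 9/2 × 110 g/cup ÷ 1000 g/kg ≈ 0.2 kg
brown sugar: 180 g × 9/2 ÷ 220 g/cup × 16 tbsp/cup ≈ 58.9 tbsp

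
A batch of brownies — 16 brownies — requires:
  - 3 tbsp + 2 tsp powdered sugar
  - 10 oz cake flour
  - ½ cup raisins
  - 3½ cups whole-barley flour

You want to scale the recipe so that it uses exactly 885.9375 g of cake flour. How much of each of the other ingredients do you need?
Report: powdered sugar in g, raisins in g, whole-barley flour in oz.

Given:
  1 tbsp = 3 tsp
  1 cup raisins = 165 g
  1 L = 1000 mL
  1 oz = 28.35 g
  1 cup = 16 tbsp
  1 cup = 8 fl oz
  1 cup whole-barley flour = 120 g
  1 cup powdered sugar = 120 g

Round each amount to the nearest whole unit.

The original recipe has 283.5 g of cake flour, so the scaling factor is 885.9375 ÷ 283.5 = 25/8 = 3.125.
powdered sugar: (3 tbsp + 2 tsp = 11/3 tbsp) × 25/8 ÷ 16 tbsp/cup × 120 g/cup ≈ 86 g
raisins: 0.5 cup × 25/8 × 165 g/cup ≈ 258 g
whole-barley flour: 3.5 cup × 25/8 × 120 g/cup ÷ 28.35 g/oz ≈ 46 oz

powdered sugar: 86 g; raisins: 258 g; whole-barley flour: 46 oz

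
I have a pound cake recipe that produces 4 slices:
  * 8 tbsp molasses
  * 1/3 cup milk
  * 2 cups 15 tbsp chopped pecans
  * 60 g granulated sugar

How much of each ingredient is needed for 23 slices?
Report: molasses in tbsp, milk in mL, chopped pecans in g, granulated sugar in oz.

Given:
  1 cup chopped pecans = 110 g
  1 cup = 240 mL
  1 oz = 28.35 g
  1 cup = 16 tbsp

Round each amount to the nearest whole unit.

Scaling factor: 23/4 = 5.75.
molasses: 8 tbsp × 23/4 = 46 tbsp
milk: 1/3 cup × 23/4 × 240 mL/cup = 460 mL
chopped pecans: (2 cup + 15 tbsp = 2.9375 cup) × 23/4 × 110 g/cup ≈ 1858 g
granulated sugar: 60 g × 23/4 ÷ 28.35 g/oz ≈ 12 oz

molasses: 46 tbsp; milk: 460 mL; chopped pecans: 1858 g; granulated sugar: 12 oz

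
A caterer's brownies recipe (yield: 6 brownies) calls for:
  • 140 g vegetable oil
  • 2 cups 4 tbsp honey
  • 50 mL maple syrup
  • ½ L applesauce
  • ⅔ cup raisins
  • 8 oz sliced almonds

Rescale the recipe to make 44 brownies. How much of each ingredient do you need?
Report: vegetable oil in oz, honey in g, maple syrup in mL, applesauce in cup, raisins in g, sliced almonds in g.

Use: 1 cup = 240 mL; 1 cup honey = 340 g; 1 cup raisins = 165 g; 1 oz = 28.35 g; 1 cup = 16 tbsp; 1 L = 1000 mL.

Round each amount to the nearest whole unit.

vegetable oil: 36 oz; honey: 5610 g; maple syrup: 367 mL; applesauce: 15 cup; raisins: 807 g; sliced almonds: 1663 g

Scaling factor: 44/6 = 22/3.
vegetable oil: 140 g × 22/3 ÷ 28.35 g/oz ≈ 36 oz
honey: (2 cup + 4 tbsp = 2.25 cup) × 22/3 × 340 g/cup = 5610 g
maple syrup: 50 mL × 22/3 ≈ 367 mL
applesauce: 0.5 L × 22/3 × 1000 mL/L ÷ 240 mL/cup ≈ 15 cup
raisins: 2/3 cup × 22/3 × 165 g/cup ≈ 807 g
sliced almonds: 8 oz × 22/3 × 28.35 g/oz ≈ 1663 g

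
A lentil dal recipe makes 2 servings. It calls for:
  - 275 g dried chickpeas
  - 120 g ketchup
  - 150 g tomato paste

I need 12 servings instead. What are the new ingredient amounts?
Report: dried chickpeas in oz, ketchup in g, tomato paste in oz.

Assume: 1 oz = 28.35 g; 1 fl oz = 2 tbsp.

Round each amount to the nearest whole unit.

dried chickpeas: 58 oz; ketchup: 720 g; tomato paste: 32 oz

Scaling factor: 12/2 = 6.
dried chickpeas: 275 g × 6 ÷ 28.35 g/oz ≈ 58 oz
ketchup: 120 g × 6 = 720 g
tomato paste: 150 g × 6 ÷ 28.35 g/oz ≈ 32 oz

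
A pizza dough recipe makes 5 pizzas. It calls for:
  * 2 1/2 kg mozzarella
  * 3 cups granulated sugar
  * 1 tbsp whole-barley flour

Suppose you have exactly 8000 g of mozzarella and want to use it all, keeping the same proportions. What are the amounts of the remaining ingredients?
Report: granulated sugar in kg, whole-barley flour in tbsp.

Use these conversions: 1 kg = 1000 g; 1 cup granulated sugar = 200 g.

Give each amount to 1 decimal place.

granulated sugar: 1.9 kg; whole-barley flour: 3.2 tbsp

The original recipe has 2500 g of mozzarella, so the scaling factor is 8000 ÷ 2500 = 16/5 = 3.2.
granulated sugar: 3 cup × 16/5 × 200 g/cup ÷ 1000 g/kg ≈ 1.9 kg
whole-barley flour: 1 tbsp × 16/5 = 3.2 tbsp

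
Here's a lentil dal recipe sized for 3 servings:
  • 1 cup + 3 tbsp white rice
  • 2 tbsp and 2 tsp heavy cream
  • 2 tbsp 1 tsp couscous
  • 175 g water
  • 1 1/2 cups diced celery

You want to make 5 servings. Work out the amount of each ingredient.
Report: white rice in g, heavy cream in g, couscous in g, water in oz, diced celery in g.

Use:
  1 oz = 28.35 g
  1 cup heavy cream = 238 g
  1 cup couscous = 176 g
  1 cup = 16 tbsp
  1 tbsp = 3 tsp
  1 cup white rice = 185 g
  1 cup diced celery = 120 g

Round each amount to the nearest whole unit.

white rice: 366 g; heavy cream: 66 g; couscous: 43 g; water: 10 oz; diced celery: 300 g

Scaling factor: 5/3.
white rice: (1 cup + 3 tbsp = 1.1875 cup) × 5/3 × 185 g/cup ≈ 366 g
heavy cream: (2 tbsp + 2 tsp = 8/3 tbsp) × 5/3 ÷ 16 tbsp/cup × 238 g/cup ≈ 66 g
couscous: (2 tbsp + 1 tsp = 7/3 tbsp) × 5/3 ÷ 16 tbsp/cup × 176 g/cup ≈ 43 g
water: 175 g × 5/3 ÷ 28.35 g/oz ≈ 10 oz
diced celery: 1.5 cup × 5/3 × 120 g/cup = 300 g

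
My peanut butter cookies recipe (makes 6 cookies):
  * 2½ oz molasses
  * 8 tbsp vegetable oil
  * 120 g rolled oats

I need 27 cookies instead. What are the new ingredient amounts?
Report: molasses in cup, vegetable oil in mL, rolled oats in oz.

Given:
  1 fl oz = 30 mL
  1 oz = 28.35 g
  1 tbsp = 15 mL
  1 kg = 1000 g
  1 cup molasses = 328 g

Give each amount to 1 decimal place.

Scaling factor: 27/6 = 9/2 = 4.5.
molasses: 2.5 oz × 9/2 × 28.35 g/oz ÷ 328 g/cup ≈ 1.0 cup
vegetable oil: 8 tbsp × 9/2 × 15 mL/tbsp = 540.0 mL
rolled oats: 120 g × 9/2 ÷ 28.35 g/oz ≈ 19.0 oz

molasses: 1.0 cup; vegetable oil: 540.0 mL; rolled oats: 19.0 oz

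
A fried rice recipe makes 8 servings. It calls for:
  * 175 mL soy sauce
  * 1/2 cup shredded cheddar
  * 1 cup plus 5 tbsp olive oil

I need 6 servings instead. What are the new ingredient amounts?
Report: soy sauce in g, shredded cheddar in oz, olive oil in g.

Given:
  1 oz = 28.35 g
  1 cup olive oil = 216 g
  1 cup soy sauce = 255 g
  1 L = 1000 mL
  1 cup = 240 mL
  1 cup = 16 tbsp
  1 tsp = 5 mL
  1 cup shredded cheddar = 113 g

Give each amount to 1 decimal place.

soy sauce: 139.5 g; shredded cheddar: 1.5 oz; olive oil: 212.6 g

Scaling factor: 6/8 = 3/4 = 0.75.
soy sauce: 175 mL × 3/4 ÷ 240 mL/cup × 255 g/cup ≈ 139.5 g
shredded cheddar: 0.5 cup × 3/4 × 113 g/cup ÷ 28.35 g/oz ≈ 1.5 oz
olive oil: (1 cup + 5 tbsp = 1.3125 cup) × 3/4 × 216 g/cup ≈ 212.6 g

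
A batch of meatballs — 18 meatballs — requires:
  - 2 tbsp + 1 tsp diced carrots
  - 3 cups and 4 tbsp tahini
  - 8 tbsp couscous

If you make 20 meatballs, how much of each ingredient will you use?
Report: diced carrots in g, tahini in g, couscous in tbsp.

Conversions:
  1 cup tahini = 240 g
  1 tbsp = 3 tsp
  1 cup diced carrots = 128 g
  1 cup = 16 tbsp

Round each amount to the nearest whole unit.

Scaling factor: 20/18 = 10/9.
diced carrots: (2 tbsp + 1 tsp = 7/3 tbsp) × 10/9 ÷ 16 tbsp/cup × 128 g/cup ≈ 21 g
tahini: (3 cup + 4 tbsp = 3.25 cup) × 10/9 × 240 g/cup ≈ 867 g
couscous: 8 tbsp × 10/9 ≈ 9 tbsp

diced carrots: 21 g; tahini: 867 g; couscous: 9 tbsp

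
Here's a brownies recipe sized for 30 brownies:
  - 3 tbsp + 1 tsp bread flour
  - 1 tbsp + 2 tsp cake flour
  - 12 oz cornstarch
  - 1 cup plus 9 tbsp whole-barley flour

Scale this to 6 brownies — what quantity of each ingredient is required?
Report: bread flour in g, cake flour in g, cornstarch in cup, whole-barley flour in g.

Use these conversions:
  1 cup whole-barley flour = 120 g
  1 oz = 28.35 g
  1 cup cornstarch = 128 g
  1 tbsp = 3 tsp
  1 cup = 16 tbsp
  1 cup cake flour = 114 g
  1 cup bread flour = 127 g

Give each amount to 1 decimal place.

Scaling factor: 6/30 = 1/5 = 0.2.
bread flour: (3 tbsp + 1 tsp = 10/3 tbsp) × 1/5 ÷ 16 tbsp/cup × 127 g/cup ≈ 5.3 g
cake flour: (1 tbsp + 2 tsp = 5/3 tbsp) × 1/5 ÷ 16 tbsp/cup × 114 g/cup ≈ 2.4 g
cornstarch: 12 oz × 1/5 × 28.35 g/oz ÷ 128 g/cup ≈ 0.5 cup
whole-barley flour: (1 cup + 9 tbsp = 1.5625 cup) × 1/5 × 120 g/cup = 37.5 g

bread flour: 5.3 g; cake flour: 2.4 g; cornstarch: 0.5 cup; whole-barley flour: 37.5 g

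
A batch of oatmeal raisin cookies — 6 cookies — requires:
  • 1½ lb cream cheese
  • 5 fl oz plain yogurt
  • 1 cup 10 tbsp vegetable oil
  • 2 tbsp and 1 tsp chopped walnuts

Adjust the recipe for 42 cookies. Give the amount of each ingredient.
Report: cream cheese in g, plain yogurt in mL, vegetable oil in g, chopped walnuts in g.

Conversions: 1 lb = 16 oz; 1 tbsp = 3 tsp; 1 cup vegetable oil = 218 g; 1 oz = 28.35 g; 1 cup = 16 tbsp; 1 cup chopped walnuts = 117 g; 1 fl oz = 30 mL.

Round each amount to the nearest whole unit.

cream cheese: 4763 g; plain yogurt: 1050 mL; vegetable oil: 2480 g; chopped walnuts: 119 g

Scaling factor: 42/6 = 7.
cream cheese: 1.5 lb × 7 × 16 oz/lb × 28.35 g/oz ≈ 4763 g
plain yogurt: 5 fl oz × 7 × 30 mL/fl oz = 1050 mL
vegetable oil: (1 cup + 10 tbsp = 1.625 cup) × 7 × 218 g/cup ≈ 2480 g
chopped walnuts: (2 tbsp + 1 tsp = 7/3 tbsp) × 7 ÷ 16 tbsp/cup × 117 g/cup ≈ 119 g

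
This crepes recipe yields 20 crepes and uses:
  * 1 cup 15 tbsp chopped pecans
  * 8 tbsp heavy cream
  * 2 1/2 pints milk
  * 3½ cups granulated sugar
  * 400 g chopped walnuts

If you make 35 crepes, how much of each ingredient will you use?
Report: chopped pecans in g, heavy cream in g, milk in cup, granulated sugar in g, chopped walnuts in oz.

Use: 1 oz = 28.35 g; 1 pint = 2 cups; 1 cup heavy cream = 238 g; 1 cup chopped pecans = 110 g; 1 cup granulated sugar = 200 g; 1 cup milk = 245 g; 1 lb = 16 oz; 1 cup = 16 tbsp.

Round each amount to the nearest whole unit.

Scaling factor: 35/20 = 7/4 = 1.75.
chopped pecans: (1 cup + 15 tbsp = 1.9375 cup) × 7/4 × 110 g/cup ≈ 373 g
heavy cream: 8 tbsp × 7/4 ÷ 16 tbsp/cup × 238 g/cup ≈ 208 g
milk: 2.5 pint × 7/4 × 2 cup/pint ≈ 9 cup
granulated sugar: 3.5 cup × 7/4 × 200 g/cup = 1225 g
chopped walnuts: 400 g × 7/4 ÷ 28.35 g/oz ≈ 25 oz

chopped pecans: 373 g; heavy cream: 208 g; milk: 9 cup; granulated sugar: 1225 g; chopped walnuts: 25 oz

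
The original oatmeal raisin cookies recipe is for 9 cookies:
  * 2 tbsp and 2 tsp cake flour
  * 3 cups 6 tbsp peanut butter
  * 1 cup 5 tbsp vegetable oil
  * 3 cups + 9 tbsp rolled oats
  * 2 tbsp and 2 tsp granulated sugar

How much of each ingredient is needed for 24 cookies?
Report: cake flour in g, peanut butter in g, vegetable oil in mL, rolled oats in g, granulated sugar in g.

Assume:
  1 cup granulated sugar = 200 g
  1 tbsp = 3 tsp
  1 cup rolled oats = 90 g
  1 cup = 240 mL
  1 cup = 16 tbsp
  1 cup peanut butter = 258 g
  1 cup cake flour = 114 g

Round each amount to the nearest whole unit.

cake flour: 51 g; peanut butter: 2322 g; vegetable oil: 840 mL; rolled oats: 855 g; granulated sugar: 89 g

Scaling factor: 24/9 = 8/3.
cake flour: (2 tbsp + 2 tsp = 8/3 tbsp) × 8/3 ÷ 16 tbsp/cup × 114 g/cup ≈ 51 g
peanut butter: (3 cup + 6 tbsp = 3.375 cup) × 8/3 × 258 g/cup = 2322 g
vegetable oil: (1 cup + 5 tbsp = 1.3125 cup) × 8/3 × 240 mL/cup = 840 mL
rolled oats: (3 cup + 9 tbsp = 3.5625 cup) × 8/3 × 90 g/cup = 855 g
granulated sugar: (2 tbsp + 2 tsp = 8/3 tbsp) × 8/3 ÷ 16 tbsp/cup × 200 g/cup ≈ 89 g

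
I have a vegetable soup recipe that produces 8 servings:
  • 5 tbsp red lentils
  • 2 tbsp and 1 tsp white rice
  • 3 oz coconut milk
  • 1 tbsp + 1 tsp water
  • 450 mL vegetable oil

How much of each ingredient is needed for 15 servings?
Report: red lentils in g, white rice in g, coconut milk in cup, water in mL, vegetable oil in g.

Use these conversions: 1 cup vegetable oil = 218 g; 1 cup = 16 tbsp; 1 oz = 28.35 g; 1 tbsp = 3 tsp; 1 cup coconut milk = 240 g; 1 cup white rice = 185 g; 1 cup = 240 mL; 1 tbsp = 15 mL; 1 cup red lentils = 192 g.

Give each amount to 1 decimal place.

red lentils: 112.5 g; white rice: 50.6 g; coconut milk: 0.7 cup; water: 37.5 mL; vegetable oil: 766.4 g

Scaling factor: 15/8 = 1.875.
red lentils: 5 tbsp × 15/8 ÷ 16 tbsp/cup × 192 g/cup = 112.5 g
white rice: (2 tbsp + 1 tsp = 7/3 tbsp) × 15/8 ÷ 16 tbsp/cup × 185 g/cup ≈ 50.6 g
coconut milk: 3 oz × 15/8 × 28.35 g/oz ÷ 240 g/cup ≈ 0.7 cup
water: (1 tbsp + 1 tsp = 4/3 tbsp) × 15/8 × 15 mL/tbsp = 37.5 mL
vegetable oil: 450 mL × 15/8 ÷ 240 mL/cup × 218 g/cup ≈ 766.4 g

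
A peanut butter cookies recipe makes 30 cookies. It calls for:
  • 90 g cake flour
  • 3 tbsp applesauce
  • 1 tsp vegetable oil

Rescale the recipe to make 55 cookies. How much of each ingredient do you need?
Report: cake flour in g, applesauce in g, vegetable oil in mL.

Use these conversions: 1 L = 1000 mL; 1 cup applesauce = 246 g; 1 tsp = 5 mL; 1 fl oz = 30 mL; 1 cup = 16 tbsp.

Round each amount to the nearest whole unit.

cake flour: 165 g; applesauce: 85 g; vegetable oil: 9 mL

Scaling factor: 55/30 = 11/6.
cake flour: 90 g × 11/6 = 165 g
applesauce: 3 tbsp × 11/6 ÷ 16 tbsp/cup × 246 g/cup ≈ 85 g
vegetable oil: 1 tsp × 11/6 × 5 mL/tsp ≈ 9 mL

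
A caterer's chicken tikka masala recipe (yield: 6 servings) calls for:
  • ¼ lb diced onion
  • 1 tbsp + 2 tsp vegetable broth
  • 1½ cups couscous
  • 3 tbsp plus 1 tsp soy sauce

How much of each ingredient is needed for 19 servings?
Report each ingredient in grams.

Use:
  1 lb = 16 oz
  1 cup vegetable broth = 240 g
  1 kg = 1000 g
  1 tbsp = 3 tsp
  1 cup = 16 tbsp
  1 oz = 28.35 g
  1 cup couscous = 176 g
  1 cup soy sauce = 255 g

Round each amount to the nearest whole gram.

diced onion: 359 g; vegetable broth: 79 g; couscous: 836 g; soy sauce: 168 g

Scaling factor: 19/6.
diced onion: 0.25 lb × 19/6 × 16 oz/lb × 28.35 g/oz ≈ 359 g
vegetable broth: (1 tbsp + 2 tsp = 5/3 tbsp) × 19/6 ÷ 16 tbsp/cup × 240 g/cup ≈ 79 g
couscous: 1.5 cup × 19/6 × 176 g/cup = 836 g
soy sauce: (3 tbsp + 1 tsp = 10/3 tbsp) × 19/6 ÷ 16 tbsp/cup × 255 g/cup ≈ 168 g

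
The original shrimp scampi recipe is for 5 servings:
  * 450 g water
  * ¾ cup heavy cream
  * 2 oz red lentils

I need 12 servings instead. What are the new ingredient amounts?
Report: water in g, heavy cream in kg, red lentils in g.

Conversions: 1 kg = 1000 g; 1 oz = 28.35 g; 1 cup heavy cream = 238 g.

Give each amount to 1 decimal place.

water: 1080.0 g; heavy cream: 0.4 kg; red lentils: 136.1 g

Scaling factor: 12/5 = 2.4.
water: 450 g × 12/5 = 1080.0 g
heavy cream: 0.75 cup × 12/5 × 238 g/cup ÷ 1000 g/kg ≈ 0.4 kg
red lentils: 2 oz × 12/5 × 28.35 g/oz ≈ 136.1 g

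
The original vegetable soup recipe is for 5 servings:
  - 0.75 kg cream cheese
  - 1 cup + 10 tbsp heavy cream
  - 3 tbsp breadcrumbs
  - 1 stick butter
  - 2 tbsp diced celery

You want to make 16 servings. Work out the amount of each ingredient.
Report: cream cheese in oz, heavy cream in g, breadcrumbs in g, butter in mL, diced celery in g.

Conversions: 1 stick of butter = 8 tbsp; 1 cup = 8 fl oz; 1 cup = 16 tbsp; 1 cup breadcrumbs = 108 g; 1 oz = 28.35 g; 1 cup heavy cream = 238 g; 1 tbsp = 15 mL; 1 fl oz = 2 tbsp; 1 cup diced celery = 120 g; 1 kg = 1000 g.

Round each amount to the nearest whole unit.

cream cheese: 85 oz; heavy cream: 1238 g; breadcrumbs: 65 g; butter: 384 mL; diced celery: 48 g

Scaling factor: 16/5 = 3.2.
cream cheese: 0.75 kg × 16/5 × 1000 g/kg ÷ 28.35 g/oz ≈ 85 oz
heavy cream: (1 cup + 10 tbsp = 1.625 cup) × 16/5 × 238 g/cup ≈ 1238 g
breadcrumbs: 3 tbsp × 16/5 ÷ 16 tbsp/cup × 108 g/cup ≈ 65 g
butter: 1 stick × 16/5 × 8 tbsp/stick × 15 mL/tbsp = 384 mL
diced celery: 2 tbsp × 16/5 ÷ 16 tbsp/cup × 120 g/cup = 48 g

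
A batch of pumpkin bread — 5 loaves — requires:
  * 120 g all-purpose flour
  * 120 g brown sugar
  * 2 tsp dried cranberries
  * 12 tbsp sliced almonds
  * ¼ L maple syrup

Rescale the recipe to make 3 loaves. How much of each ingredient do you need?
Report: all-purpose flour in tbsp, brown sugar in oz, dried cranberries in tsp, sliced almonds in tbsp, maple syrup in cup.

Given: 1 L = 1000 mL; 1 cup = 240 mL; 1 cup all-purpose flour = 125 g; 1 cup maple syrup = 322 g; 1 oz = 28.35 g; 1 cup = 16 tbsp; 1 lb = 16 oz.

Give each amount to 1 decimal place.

Scaling factor: 3/5 = 0.6.
all-purpose flour: 120 g × 3/5 ÷ 125 g/cup × 16 tbsp/cup ≈ 9.2 tbsp
brown sugar: 120 g × 3/5 ÷ 28.35 g/oz ≈ 2.5 oz
dried cranberries: 2 tsp × 3/5 = 1.2 tsp
sliced almonds: 12 tbsp × 3/5 = 7.2 tbsp
maple syrup: 0.25 L × 3/5 × 1000 mL/L ÷ 240 mL/cup ≈ 0.6 cup

all-purpose flour: 9.2 tbsp; brown sugar: 2.5 oz; dried cranberries: 1.2 tsp; sliced almonds: 7.2 tbsp; maple syrup: 0.6 cup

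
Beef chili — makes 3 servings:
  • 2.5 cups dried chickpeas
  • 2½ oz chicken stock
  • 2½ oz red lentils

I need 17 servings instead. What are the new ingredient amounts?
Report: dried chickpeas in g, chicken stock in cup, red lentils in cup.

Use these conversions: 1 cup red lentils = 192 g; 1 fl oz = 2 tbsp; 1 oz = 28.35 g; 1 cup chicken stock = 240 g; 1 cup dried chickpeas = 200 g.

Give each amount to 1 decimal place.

dried chickpeas: 2833.3 g; chicken stock: 1.7 cup; red lentils: 2.1 cup

Scaling factor: 17/3.
dried chickpeas: 2.5 cup × 17/3 × 200 g/cup ≈ 2833.3 g
chicken stock: 2.5 oz × 17/3 × 28.35 g/oz ÷ 240 g/cup ≈ 1.7 cup
red lentils: 2.5 oz × 17/3 × 28.35 g/oz ÷ 192 g/cup ≈ 2.1 cup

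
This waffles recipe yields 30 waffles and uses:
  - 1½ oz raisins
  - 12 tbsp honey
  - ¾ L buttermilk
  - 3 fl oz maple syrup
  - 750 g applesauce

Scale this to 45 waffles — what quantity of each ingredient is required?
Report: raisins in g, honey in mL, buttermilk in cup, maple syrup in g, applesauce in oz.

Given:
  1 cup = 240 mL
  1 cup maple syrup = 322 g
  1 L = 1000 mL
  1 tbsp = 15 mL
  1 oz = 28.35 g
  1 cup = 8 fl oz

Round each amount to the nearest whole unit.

raisins: 64 g; honey: 270 mL; buttermilk: 5 cup; maple syrup: 181 g; applesauce: 40 oz

Scaling factor: 45/30 = 3/2 = 1.5.
raisins: 1.5 oz × 3/2 × 28.35 g/oz ≈ 64 g
honey: 12 tbsp × 3/2 × 15 mL/tbsp = 270 mL
buttermilk: 0.75 L × 3/2 × 1000 mL/L ÷ 240 mL/cup ≈ 5 cup
maple syrup: 3 fl oz × 3/2 ÷ 8 fl oz/cup × 322 g/cup ≈ 181 g
applesauce: 750 g × 3/2 ÷ 28.35 g/oz ≈ 40 oz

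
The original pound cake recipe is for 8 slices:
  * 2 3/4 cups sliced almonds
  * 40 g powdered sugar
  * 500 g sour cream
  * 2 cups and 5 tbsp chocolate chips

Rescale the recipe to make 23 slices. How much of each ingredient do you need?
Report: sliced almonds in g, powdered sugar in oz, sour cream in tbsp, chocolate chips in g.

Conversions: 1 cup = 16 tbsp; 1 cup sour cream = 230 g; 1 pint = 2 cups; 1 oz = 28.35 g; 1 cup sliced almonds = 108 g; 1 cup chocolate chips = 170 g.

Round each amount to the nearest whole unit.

Scaling factor: 23/8 = 2.875.
sliced almonds: 2.75 cup × 23/8 × 108 g/cup ≈ 854 g
powdered sugar: 40 g × 23/8 ÷ 28.35 g/oz ≈ 4 oz
sour cream: 500 g × 23/8 ÷ 230 g/cup × 16 tbsp/cup = 100 tbsp
chocolate chips: (2 cup + 5 tbsp = 2.3125 cup) × 23/8 × 170 g/cup ≈ 1130 g

sliced almonds: 854 g; powdered sugar: 4 oz; sour cream: 100 tbsp; chocolate chips: 1130 g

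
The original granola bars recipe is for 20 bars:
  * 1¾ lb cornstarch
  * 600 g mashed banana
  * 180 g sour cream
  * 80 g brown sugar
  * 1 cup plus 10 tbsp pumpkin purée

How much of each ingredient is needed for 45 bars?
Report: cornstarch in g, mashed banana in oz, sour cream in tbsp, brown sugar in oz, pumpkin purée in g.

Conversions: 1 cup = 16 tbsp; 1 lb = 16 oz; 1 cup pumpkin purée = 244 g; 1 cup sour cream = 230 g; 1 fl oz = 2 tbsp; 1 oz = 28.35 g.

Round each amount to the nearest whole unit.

cornstarch: 1786 g; mashed banana: 48 oz; sour cream: 28 tbsp; brown sugar: 6 oz; pumpkin purée: 892 g

Scaling factor: 45/20 = 9/4 = 2.25.
cornstarch: 1.75 lb × 9/4 × 16 oz/lb × 28.35 g/oz ≈ 1786 g
mashed banana: 600 g × 9/4 ÷ 28.35 g/oz ≈ 48 oz
sour cream: 180 g × 9/4 ÷ 230 g/cup × 16 tbsp/cup ≈ 28 tbsp
brown sugar: 80 g × 9/4 ÷ 28.35 g/oz ≈ 6 oz
pumpkin purée: (1 cup + 10 tbsp = 1.625 cup) × 9/4 × 244 g/cup ≈ 892 g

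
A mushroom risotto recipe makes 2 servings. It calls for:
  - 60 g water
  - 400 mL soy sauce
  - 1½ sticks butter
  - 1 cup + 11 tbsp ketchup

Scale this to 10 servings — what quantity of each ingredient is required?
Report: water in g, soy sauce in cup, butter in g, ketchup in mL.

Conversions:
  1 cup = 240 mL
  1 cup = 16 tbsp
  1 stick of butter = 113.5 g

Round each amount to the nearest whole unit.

water: 300 g; soy sauce: 8 cup; butter: 851 g; ketchup: 2025 mL

Scaling factor: 10/2 = 5.
water: 60 g × 5 = 300 g
soy sauce: 400 mL × 5 ÷ 240 mL/cup ≈ 8 cup
butter: 1.5 stick × 5 × 113.5 g/stick ≈ 851 g
ketchup: (1 cup + 11 tbsp = 1.6875 cup) × 5 × 240 mL/cup = 2025 mL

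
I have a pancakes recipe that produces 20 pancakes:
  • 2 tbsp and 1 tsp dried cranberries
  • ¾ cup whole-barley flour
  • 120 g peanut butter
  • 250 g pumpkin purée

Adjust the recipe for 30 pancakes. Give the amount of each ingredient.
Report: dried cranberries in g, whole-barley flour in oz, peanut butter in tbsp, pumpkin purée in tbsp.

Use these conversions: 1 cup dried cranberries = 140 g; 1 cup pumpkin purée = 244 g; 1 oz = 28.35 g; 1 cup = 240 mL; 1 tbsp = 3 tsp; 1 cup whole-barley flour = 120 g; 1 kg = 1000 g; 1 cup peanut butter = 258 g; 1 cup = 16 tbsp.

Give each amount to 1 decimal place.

dried cranberries: 30.6 g; whole-barley flour: 4.8 oz; peanut butter: 11.2 tbsp; pumpkin purée: 24.6 tbsp

Scaling factor: 30/20 = 3/2 = 1.5.
dried cranberries: (2 tbsp + 1 tsp = 7/3 tbsp) × 3/2 ÷ 16 tbsp/cup × 140 g/cup ≈ 30.6 g
whole-barley flour: 0.75 cup × 3/2 × 120 g/cup ÷ 28.35 g/oz ≈ 4.8 oz
peanut butter: 120 g × 3/2 ÷ 258 g/cup × 16 tbsp/cup ≈ 11.2 tbsp
pumpkin purée: 250 g × 3/2 ÷ 244 g/cup × 16 tbsp/cup ≈ 24.6 tbsp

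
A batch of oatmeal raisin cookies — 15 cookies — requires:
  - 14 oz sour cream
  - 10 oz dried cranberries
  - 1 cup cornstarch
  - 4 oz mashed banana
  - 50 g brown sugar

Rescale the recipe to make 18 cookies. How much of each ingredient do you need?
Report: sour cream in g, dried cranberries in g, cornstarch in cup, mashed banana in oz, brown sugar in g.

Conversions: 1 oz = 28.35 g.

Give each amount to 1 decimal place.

sour cream: 476.3 g; dried cranberries: 340.2 g; cornstarch: 1.2 cup; mashed banana: 4.8 oz; brown sugar: 60.0 g

Scaling factor: 18/15 = 6/5 = 1.2.
sour cream: 14 oz × 6/5 × 28.35 g/oz ≈ 476.3 g
dried cranberries: 10 oz × 6/5 × 28.35 g/oz = 340.2 g
cornstarch: 1 cup × 6/5 = 1.2 cup
mashed banana: 4 oz × 6/5 = 4.8 oz
brown sugar: 50 g × 6/5 = 60.0 g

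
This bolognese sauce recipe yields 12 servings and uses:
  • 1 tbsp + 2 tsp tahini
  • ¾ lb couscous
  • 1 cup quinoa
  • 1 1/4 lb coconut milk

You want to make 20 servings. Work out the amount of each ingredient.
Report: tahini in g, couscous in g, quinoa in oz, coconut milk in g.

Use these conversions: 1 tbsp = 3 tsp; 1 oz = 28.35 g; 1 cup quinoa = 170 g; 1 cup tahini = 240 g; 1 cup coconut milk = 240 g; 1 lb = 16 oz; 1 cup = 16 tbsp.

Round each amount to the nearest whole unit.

tahini: 42 g; couscous: 567 g; quinoa: 10 oz; coconut milk: 945 g

Scaling factor: 20/12 = 5/3.
tahini: (1 tbsp + 2 tsp = 5/3 tbsp) × 5/3 ÷ 16 tbsp/cup × 240 g/cup ≈ 42 g
couscous: 0.75 lb × 5/3 × 16 oz/lb × 28.35 g/oz = 567 g
quinoa: 1 cup × 5/3 × 170 g/cup ÷ 28.35 g/oz ≈ 10 oz
coconut milk: 1.25 lb × 5/3 × 16 oz/lb × 28.35 g/oz = 945 g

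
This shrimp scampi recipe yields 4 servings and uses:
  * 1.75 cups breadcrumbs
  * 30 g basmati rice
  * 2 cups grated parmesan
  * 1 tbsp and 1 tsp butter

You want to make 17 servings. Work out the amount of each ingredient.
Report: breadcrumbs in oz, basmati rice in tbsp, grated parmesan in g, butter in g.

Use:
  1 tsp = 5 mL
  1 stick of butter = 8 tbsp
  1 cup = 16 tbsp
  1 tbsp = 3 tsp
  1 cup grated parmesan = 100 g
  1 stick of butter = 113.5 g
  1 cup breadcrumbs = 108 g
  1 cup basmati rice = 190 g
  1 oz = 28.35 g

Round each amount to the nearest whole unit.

Scaling factor: 17/4 = 4.25.
breadcrumbs: 1.75 cup × 17/4 × 108 g/cup ÷ 28.35 g/oz ≈ 28 oz
basmati rice: 30 g × 17/4 ÷ 190 g/cup × 16 tbsp/cup ≈ 11 tbsp
grated parmesan: 2 cup × 17/4 × 100 g/cup = 850 g
butter: (1 tbsp + 1 tsp = 4/3 tbsp) × 17/4 ÷ 8 tbsp/stick × 113.5 g/stick ≈ 80 g

breadcrumbs: 28 oz; basmati rice: 11 tbsp; grated parmesan: 850 g; butter: 80 g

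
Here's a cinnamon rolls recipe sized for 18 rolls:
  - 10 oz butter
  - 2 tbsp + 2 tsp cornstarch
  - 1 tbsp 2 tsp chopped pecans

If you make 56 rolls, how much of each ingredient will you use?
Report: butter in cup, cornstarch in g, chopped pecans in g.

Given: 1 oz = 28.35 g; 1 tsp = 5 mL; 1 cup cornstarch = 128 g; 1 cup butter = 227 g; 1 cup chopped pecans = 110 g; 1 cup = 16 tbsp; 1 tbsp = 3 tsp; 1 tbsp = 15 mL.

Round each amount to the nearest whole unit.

butter: 4 cup; cornstarch: 66 g; chopped pecans: 36 g

Scaling factor: 56/18 = 28/9.
butter: 10 oz × 28/9 × 28.35 g/oz ÷ 227 g/cup ≈ 4 cup
cornstarch: (2 tbsp + 2 tsp = 8/3 tbsp) × 28/9 ÷ 16 tbsp/cup × 128 g/cup ≈ 66 g
chopped pecans: (1 tbsp + 2 tsp = 5/3 tbsp) × 28/9 ÷ 16 tbsp/cup × 110 g/cup ≈ 36 g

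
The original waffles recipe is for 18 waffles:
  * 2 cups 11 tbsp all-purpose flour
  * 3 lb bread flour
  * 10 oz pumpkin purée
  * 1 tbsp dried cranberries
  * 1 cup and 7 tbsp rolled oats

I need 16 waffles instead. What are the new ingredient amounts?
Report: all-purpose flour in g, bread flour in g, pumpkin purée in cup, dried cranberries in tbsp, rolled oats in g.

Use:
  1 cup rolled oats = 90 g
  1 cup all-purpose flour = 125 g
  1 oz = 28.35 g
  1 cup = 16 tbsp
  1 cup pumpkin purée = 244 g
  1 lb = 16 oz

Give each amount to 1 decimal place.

all-purpose flour: 298.6 g; bread flour: 1209.6 g; pumpkin purée: 1.0 cup; dried cranberries: 0.9 tbsp; rolled oats: 115.0 g

Scaling factor: 16/18 = 8/9.
all-purpose flour: (2 cup + 11 tbsp = 2.6875 cup) × 8/9 × 125 g/cup ≈ 298.6 g
bread flour: 3 lb × 8/9 × 16 oz/lb × 28.35 g/oz = 1209.6 g
pumpkin purée: 10 oz × 8/9 × 28.35 g/oz ÷ 244 g/cup ≈ 1.0 cup
dried cranberries: 1 tbsp × 8/9 ≈ 0.9 tbsp
rolled oats: (1 cup + 7 tbsp = 1.4375 cup) × 8/9 × 90 g/cup = 115.0 g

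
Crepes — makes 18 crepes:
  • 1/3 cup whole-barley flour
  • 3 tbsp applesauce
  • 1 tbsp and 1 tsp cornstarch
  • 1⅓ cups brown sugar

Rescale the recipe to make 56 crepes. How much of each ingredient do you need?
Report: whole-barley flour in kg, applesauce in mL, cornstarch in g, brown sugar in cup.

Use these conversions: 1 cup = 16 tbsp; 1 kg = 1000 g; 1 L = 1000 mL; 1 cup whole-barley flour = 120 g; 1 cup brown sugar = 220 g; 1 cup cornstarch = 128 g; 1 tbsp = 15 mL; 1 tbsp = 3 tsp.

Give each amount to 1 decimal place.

Scaling factor: 56/18 = 28/9.
whole-barley flour: 1/3 cup × 28/9 × 120 g/cup ÷ 1000 g/kg ≈ 0.1 kg
applesauce: 3 tbsp × 28/9 × 15 mL/tbsp = 140.0 mL
cornstarch: (1 tbsp + 1 tsp = 4/3 tbsp) × 28/9 ÷ 16 tbsp/cup × 128 g/cup ≈ 33.2 g
brown sugar: 4/3 cup × 28/9 ≈ 4.1 cup

whole-barley flour: 0.1 kg; applesauce: 140.0 mL; cornstarch: 33.2 g; brown sugar: 4.1 cup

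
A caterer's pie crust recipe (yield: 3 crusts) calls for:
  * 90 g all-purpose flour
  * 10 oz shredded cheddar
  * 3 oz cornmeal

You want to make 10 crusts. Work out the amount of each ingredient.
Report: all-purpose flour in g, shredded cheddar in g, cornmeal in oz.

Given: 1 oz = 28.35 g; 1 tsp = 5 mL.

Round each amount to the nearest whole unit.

all-purpose flour: 300 g; shredded cheddar: 945 g; cornmeal: 10 oz

Scaling factor: 10/3.
all-purpose flour: 90 g × 10/3 = 300 g
shredded cheddar: 10 oz × 10/3 × 28.35 g/oz = 945 g
cornmeal: 3 oz × 10/3 = 10 oz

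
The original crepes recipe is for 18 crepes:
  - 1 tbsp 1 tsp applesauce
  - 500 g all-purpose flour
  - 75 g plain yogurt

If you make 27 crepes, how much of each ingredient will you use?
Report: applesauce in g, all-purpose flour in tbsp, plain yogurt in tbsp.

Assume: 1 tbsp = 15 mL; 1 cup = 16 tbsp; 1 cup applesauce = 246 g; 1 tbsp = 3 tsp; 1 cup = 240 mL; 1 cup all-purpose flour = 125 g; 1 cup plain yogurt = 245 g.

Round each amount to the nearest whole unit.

applesauce: 31 g; all-purpose flour: 96 tbsp; plain yogurt: 7 tbsp

Scaling factor: 27/18 = 3/2 = 1.5.
applesauce: (1 tbsp + 1 tsp = 4/3 tbsp) × 3/2 ÷ 16 tbsp/cup × 246 g/cup ≈ 31 g
all-purpose flour: 500 g × 3/2 ÷ 125 g/cup × 16 tbsp/cup = 96 tbsp
plain yogurt: 75 g × 3/2 ÷ 245 g/cup × 16 tbsp/cup ≈ 7 tbsp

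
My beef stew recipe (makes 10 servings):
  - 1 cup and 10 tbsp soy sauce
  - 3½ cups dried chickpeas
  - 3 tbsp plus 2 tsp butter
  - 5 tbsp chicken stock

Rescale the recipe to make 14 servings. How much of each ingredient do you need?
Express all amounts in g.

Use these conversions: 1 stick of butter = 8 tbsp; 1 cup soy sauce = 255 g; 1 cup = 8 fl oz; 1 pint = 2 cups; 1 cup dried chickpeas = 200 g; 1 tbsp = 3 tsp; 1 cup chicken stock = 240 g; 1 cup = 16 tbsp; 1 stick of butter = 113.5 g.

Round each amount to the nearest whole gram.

Scaling factor: 14/10 = 7/5 = 1.4.
soy sauce: (1 cup + 10 tbsp = 1.625 cup) × 7/5 × 255 g/cup ≈ 580 g
dried chickpeas: 3.5 cup × 7/5 × 200 g/cup = 980 g
butter: (3 tbsp + 2 tsp = 11/3 tbsp) × 7/5 ÷ 8 tbsp/stick × 113.5 g/stick ≈ 73 g
chicken stock: 5 tbsp × 7/5 ÷ 16 tbsp/cup × 240 g/cup = 105 g

soy sauce: 580 g; dried chickpeas: 980 g; butter: 73 g; chicken stock: 105 g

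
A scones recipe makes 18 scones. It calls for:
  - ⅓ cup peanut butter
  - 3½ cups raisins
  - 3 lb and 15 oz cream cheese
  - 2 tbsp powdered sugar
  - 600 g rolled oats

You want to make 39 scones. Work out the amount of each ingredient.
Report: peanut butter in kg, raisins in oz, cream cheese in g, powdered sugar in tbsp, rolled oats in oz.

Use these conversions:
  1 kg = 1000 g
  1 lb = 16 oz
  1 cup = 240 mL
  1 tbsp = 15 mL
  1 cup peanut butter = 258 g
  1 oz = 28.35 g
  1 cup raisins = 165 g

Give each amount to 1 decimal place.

Scaling factor: 39/18 = 13/6.
peanut butter: 1/3 cup × 13/6 × 258 g/cup ÷ 1000 g/kg ≈ 0.2 kg
raisins: 3.5 cup × 13/6 × 165 g/cup ÷ 28.35 g/oz ≈ 44.1 oz
cream cheese: (3 lb + 15 oz = 3.9375 lb) × 13/6 × 16 oz/lb × 28.35 g/oz ≈ 3869.8 g
powdered sugar: 2 tbsp × 13/6 ≈ 4.3 tbsp
rolled oats: 600 g × 13/6 ÷ 28.35 g/oz ≈ 45.9 oz

peanut butter: 0.2 kg; raisins: 44.1 oz; cream cheese: 3869.8 g; powdered sugar: 4.3 tbsp; rolled oats: 45.9 oz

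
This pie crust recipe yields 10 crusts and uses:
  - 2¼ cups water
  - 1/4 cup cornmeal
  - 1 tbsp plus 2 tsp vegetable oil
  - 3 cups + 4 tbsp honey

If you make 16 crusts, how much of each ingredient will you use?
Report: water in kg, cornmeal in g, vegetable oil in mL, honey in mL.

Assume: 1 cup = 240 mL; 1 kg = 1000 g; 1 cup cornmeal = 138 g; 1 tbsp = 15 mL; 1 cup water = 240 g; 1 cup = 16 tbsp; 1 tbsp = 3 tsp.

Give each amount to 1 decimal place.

water: 0.9 kg; cornmeal: 55.2 g; vegetable oil: 40.0 mL; honey: 1248.0 mL

Scaling factor: 16/10 = 8/5 = 1.6.
water: 2.25 cup × 8/5 × 240 g/cup ÷ 1000 g/kg ≈ 0.9 kg
cornmeal: 0.25 cup × 8/5 × 138 g/cup = 55.2 g
vegetable oil: (1 tbsp + 2 tsp = 5/3 tbsp) × 8/5 × 15 mL/tbsp = 40.0 mL
honey: (3 cup + 4 tbsp = 3.25 cup) × 8/5 × 240 mL/cup = 1248.0 mL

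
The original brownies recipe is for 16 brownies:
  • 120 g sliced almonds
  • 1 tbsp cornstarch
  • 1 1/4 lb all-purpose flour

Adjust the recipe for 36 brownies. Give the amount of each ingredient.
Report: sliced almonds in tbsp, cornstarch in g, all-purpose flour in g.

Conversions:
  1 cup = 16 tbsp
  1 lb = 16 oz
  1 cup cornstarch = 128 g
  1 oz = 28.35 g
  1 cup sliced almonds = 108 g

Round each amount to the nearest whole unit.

sliced almonds: 40 tbsp; cornstarch: 18 g; all-purpose flour: 1276 g

Scaling factor: 36/16 = 9/4 = 2.25.
sliced almonds: 120 g × 9/4 ÷ 108 g/cup × 16 tbsp/cup = 40 tbsp
cornstarch: 1 tbsp × 9/4 ÷ 16 tbsp/cup × 128 g/cup = 18 g
all-purpose flour: 1.25 lb × 9/4 × 16 oz/lb × 28.35 g/oz ≈ 1276 g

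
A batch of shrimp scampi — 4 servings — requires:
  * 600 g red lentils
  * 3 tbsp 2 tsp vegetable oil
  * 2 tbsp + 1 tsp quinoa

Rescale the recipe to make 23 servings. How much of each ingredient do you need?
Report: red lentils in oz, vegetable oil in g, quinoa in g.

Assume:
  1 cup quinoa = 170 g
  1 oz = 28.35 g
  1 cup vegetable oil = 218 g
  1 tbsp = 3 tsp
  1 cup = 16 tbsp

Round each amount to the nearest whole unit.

Scaling factor: 23/4 = 5.75.
red lentils: 600 g × 23/4 ÷ 28.35 g/oz ≈ 122 oz
vegetable oil: (3 tbsp + 2 tsp = 11/3 tbsp) × 23/4 ÷ 16 tbsp/cup × 218 g/cup ≈ 287 g
quinoa: (2 tbsp + 1 tsp = 7/3 tbsp) × 23/4 ÷ 16 tbsp/cup × 170 g/cup ≈ 143 g

red lentils: 122 oz; vegetable oil: 287 g; quinoa: 143 g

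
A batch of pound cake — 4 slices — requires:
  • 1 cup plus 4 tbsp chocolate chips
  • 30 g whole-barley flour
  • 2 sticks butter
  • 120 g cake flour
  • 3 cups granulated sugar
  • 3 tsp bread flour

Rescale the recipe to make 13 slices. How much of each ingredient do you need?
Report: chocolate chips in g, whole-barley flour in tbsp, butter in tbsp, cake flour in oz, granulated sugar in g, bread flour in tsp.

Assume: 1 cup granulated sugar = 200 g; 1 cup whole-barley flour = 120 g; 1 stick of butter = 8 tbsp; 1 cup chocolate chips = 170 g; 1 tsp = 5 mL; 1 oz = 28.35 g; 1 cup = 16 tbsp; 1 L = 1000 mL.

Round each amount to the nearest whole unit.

chocolate chips: 691 g; whole-barley flour: 13 tbsp; butter: 52 tbsp; cake flour: 14 oz; granulated sugar: 1950 g; bread flour: 10 tsp

Scaling factor: 13/4 = 3.25.
chocolate chips: (1 cup + 4 tbsp = 1.25 cup) × 13/4 × 170 g/cup ≈ 691 g
whole-barley flour: 30 g × 13/4 ÷ 120 g/cup × 16 tbsp/cup = 13 tbsp
butter: 2 stick × 13/4 × 8 tbsp/stick = 52 tbsp
cake flour: 120 g × 13/4 ÷ 28.35 g/oz ≈ 14 oz
granulated sugar: 3 cup × 13/4 × 200 g/cup = 1950 g
bread flour: 3 tsp × 13/4 ≈ 10 tsp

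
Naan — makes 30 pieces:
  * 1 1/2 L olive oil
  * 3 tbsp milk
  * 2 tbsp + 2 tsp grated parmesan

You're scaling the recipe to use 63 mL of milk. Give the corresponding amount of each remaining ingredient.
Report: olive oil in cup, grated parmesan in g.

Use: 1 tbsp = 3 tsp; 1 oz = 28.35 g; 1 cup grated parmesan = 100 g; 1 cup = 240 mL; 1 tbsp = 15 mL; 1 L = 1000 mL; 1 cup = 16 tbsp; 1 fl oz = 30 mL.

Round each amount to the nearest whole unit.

The original recipe has 45 mL of milk, so the scaling factor is 63 ÷ 45 = 7/5 = 1.4.
olive oil: 1.5 L × 7/5 × 1000 mL/L ÷ 240 mL/cup ≈ 9 cup
grated parmesan: (2 tbsp + 2 tsp = 8/3 tbsp) × 7/5 ÷ 16 tbsp/cup × 100 g/cup ≈ 23 g

olive oil: 9 cup; grated parmesan: 23 g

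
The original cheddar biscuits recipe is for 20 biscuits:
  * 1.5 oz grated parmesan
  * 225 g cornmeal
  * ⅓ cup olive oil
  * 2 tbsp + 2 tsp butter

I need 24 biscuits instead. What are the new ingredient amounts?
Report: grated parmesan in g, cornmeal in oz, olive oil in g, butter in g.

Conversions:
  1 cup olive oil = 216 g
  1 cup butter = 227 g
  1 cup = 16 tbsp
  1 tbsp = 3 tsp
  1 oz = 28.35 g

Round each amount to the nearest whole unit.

Scaling factor: 24/20 = 6/5 = 1.2.
grated parmesan: 1.5 oz × 6/5 × 28.35 g/oz ≈ 51 g
cornmeal: 225 g × 6/5 ÷ 28.35 g/oz ≈ 10 oz
olive oil: 1/3 cup × 6/5 × 216 g/cup ≈ 86 g
butter: (2 tbsp + 2 tsp = 8/3 tbsp) × 6/5 ÷ 16 tbsp/cup × 227 g/cup ≈ 45 g

grated parmesan: 51 g; cornmeal: 10 oz; olive oil: 86 g; butter: 45 g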